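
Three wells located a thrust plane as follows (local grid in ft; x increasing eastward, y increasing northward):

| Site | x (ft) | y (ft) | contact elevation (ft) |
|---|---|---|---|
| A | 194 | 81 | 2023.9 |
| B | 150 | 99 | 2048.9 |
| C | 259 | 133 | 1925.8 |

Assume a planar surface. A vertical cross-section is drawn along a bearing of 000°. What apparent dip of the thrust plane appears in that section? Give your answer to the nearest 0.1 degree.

Let the plane be z = a·x + b·y + c.
B−A: −44a + 18b = 25;  C−A: 65a + 52b = −98.1.
Solving gives a = −0.88658, b = −0.77831.
Unit vector along 000° is (sin 0°, cos 0°) = (0.0000, 1.0000).
Slope in that direction = a·(0.0000) + b·(1.0000) = −0.77831.
Apparent dip = arctan|0.77831| = 37.9° (true dip is 49.7°, so apparent ≤ true as expected).

37.9°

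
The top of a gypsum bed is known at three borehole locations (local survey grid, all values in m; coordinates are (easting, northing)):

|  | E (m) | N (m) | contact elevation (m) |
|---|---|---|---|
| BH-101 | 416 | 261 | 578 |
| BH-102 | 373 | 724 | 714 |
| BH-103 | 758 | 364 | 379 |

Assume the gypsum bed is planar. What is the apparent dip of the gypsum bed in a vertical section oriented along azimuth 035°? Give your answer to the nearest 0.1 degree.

Two edge vectors: BH-101→BH-102 = (-43, 463, 136), BH-101→BH-103 = (342, 103, -199).
Normal n = (BH-101→BH-102) × (BH-101→BH-103) = (-106145, 37955, -162775).
So ∂z/∂E = −n_x/n_z = −0.65210 and ∂z/∂N = −n_y/n_z = 0.23317.
Unit vector along 035° is (sin 35°, cos 35°) = (0.5736, 0.8192).
Slope in that direction = a·(0.5736) + b·(0.8192) = −0.18302.
Apparent dip = arctan|0.18302| = 10.4° (true dip is 34.7°, so apparent ≤ true as expected).

10.4°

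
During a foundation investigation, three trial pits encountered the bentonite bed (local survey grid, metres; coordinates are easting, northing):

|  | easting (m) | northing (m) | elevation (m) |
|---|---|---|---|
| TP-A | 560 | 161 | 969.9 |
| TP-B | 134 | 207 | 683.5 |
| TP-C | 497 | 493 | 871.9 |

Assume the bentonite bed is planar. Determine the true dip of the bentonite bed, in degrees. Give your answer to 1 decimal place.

34.1°

Two edge vectors: TP-A→TP-B = (-426, 46, -286.4), TP-A→TP-C = (-63, 332, -98).
Normal n = (TP-A→TP-B) × (TP-A→TP-C) = (90576.8, -23704.8, -138534).
So ∂z/∂easting = −n_x/n_z = 0.65382 and ∂z/∂northing = −n_y/n_z = −0.17111.
Gradient magnitude |∇z| = √(a² + b²) = √(0.42749 + 0.02928) = 0.67584.
True dip = arctan(0.67584) = 34.1°, dipping toward WNW (azimuth ≈ 285°).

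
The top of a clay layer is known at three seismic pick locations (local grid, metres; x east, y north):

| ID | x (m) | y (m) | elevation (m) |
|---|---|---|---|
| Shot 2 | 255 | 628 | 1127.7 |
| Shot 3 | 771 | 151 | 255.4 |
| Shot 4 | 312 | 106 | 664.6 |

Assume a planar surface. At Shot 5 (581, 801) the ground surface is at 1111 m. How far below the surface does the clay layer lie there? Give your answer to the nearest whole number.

Two edge vectors: Shot 2→Shot 3 = (516, -477, -872.3), Shot 2→Shot 4 = (57, -522, -463.1).
Normal n = (Shot 2→Shot 3) × (Shot 2→Shot 4) = (-234441.9, 189238.5, -242163).
So ∂z/∂x = −n_x/n_z = −0.96812 and ∂z/∂y = −n_y/n_z = 0.78145.
Intercept c from Shot 2: 1127.7 + 246.87 − 490.75 = 883.82.
At (581, 801): z_contact = −562.5 + 625.9 + 883.82 = 947.3 m.
Depth below ground = 1111 − 947.3 = 164 m.

164 m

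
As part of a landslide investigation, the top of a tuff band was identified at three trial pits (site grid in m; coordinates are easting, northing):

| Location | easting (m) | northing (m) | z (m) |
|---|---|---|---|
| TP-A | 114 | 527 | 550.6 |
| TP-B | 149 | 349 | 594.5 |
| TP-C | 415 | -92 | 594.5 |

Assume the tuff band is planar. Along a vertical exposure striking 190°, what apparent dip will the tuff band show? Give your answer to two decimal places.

Two edge vectors: TP-A→TP-B = (35, -178, 43.9), TP-A→TP-C = (301, -619, 43.9).
Normal n = (TP-A→TP-B) × (TP-A→TP-C) = (19359.9, 11677.4, 31913).
So ∂z/∂easting = −n_x/n_z = −0.60665 and ∂z/∂northing = −n_y/n_z = −0.36591.
Unit vector along 190° is (sin 190°, cos 190°) = (-0.1736, -0.9848).
Slope in that direction = a·(-0.1736) + b·(-0.9848) = 0.46570.
Apparent dip = arctan|0.46570| = 24.97° (true dip is 35.3°, so apparent ≤ true as expected).

24.97°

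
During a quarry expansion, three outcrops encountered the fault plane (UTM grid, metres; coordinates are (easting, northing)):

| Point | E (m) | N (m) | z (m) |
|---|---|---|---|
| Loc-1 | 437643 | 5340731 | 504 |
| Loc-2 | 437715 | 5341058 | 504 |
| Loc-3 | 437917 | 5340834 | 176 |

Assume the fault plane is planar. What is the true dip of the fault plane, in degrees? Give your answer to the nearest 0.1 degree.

53.2°

Let the plane be z = a·E + b·N + c.
Loc-2−Loc-1: 72a + 327b = 0;  Loc-3−Loc-1: 274a + 103b = −328.
Solving gives a = −1.30510, b = 0.28736.
Gradient magnitude |∇z| = √(a² + b²) = √(1.70329 + 0.08258) = 1.33637.
True dip = arctan(1.33637) = 53.2°, dipping toward ESE (azimuth ≈ 102°).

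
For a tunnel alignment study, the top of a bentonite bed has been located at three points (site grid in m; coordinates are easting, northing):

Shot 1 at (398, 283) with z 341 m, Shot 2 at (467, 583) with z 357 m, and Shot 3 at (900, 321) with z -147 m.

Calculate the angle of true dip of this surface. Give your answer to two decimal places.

45.92°

Let the plane be z = a·easting + b·northing + c.
Shot 2−Shot 1: 69a + 300b = 16;  Shot 3−Shot 1: 502a + 38b = −488.
Solving gives a = −0.99344, b = 0.28183.
Gradient magnitude |∇z| = √(a² + b²) = √(0.98693 + 0.07943) = 1.03265.
True dip = arctan(1.03265) = 45.92°, dipping toward ESE (azimuth ≈ 106°).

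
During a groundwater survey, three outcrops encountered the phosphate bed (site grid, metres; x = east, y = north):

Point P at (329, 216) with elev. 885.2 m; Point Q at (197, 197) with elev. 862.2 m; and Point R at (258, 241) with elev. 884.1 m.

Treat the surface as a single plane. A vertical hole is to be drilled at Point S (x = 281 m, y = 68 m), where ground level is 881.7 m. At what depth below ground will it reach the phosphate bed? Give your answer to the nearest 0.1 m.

Two edge vectors: Point P→Point Q = (-132, -19, -23), Point P→Point R = (-71, 25, -1.1).
Normal n = (Point P→Point Q) × (Point P→Point R) = (595.9, 1487.8, -4649).
So ∂z/∂x = −n_x/n_z = 0.12818 and ∂z/∂y = −n_y/n_z = 0.32003.
Intercept c from Point P: 885.2 − 42.17 − 69.13 = 773.90.
At (281, 68): z_contact = 36.02 + 21.76 + 773.90 = 831.68 m.
Depth below ground = 881.7 − 831.68 = 50.0 m.

50.0 m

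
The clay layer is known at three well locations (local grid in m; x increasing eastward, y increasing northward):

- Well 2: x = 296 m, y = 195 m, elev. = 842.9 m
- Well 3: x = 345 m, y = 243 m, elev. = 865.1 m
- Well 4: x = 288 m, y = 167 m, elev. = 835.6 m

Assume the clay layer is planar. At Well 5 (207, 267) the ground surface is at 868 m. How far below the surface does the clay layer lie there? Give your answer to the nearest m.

Two edge vectors: Well 2→Well 3 = (49, 48, 22.2), Well 2→Well 4 = (-8, -28, -7.3).
Normal n = (Well 2→Well 3) × (Well 2→Well 4) = (271.2, 180.1, -988).
So ∂z/∂x = −n_x/n_z = 0.27449 and ∂z/∂y = −n_y/n_z = 0.18229.
Intercept c from Well 2: 842.9 − 81.25 − 35.55 = 726.10.
At (207, 267): z_contact = 56.8 + 48.7 + 726.10 = 831.6 m.
Depth below ground = 868 − 831.6 = 36 m.

36 m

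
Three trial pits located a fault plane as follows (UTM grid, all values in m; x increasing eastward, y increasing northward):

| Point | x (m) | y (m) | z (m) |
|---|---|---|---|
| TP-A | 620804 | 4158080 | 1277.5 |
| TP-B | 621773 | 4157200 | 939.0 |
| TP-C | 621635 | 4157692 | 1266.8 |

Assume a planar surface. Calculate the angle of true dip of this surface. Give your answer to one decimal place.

39.9°

Let the plane be z = a·x + b·y + c.
TP-B−TP-A: 969a − 880b = −338.5;  TP-C−TP-A: 831a − 388b = −10.7.
Solving gives a = 0.34314, b = 0.76251.
Gradient magnitude |∇z| = √(a² + b²) = √(0.11775 + 0.58142) = 0.83616.
True dip = arctan(0.83616) = 39.9°, dipping toward SSW (azimuth ≈ 204°).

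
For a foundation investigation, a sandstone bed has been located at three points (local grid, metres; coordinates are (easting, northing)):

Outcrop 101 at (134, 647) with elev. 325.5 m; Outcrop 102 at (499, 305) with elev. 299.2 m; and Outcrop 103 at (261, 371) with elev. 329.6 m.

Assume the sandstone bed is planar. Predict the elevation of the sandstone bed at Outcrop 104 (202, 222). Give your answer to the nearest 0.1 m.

351.1 m

Let the plane be z = a·E + b·N + c.
Outcrop 102−Outcrop 101: 365a − 342b = −26.3;  Outcrop 103−Outcrop 101: 127a − 276b = 4.1.
Solving gives a = −0.15114, b = −0.08440.
Then c = 325.5 − a·134 − b·647 = 400.36.
At (202, 222): z = −30.5 − 18.7 + 400.36 = 351.1 m.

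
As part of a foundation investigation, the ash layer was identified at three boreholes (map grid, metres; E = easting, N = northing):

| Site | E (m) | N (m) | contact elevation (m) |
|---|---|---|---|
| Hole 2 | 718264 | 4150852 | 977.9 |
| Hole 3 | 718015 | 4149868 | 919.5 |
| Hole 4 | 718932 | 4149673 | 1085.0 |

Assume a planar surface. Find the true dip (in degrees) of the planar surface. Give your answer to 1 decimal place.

10.4°

Two edge vectors: Hole 2→Hole 3 = (-249, -984, -58.4), Hole 2→Hole 4 = (668, -1179, 107.1).
Normal n = (Hole 2→Hole 3) × (Hole 2→Hole 4) = (-174240, -12343.3, 950883).
So ∂z/∂E = −n_x/n_z = 0.18324 and ∂z/∂N = −n_y/n_z = 0.01298.
Gradient magnitude |∇z| = √(a² + b²) = √(0.03358 + 0.00017) = 0.18370.
True dip = arctan(0.18370) = 10.4°, dipping toward W (azimuth ≈ 266°).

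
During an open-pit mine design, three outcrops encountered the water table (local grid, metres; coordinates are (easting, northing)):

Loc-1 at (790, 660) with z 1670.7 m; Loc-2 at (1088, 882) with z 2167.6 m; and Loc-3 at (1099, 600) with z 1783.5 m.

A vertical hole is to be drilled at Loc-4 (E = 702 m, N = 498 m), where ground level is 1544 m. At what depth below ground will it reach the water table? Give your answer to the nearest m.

154 m

Let the plane be z = a·E + b·N + c.
Loc-2−Loc-1: 298a + 222b = 496.9;  Loc-3−Loc-1: 309a − 60b = 112.8.
Solving gives a = 0.63433, b = 1.38680.
Then c = 1670.7 − a·790 − b·660 = 254.29.
At (702, 498): z_contact = 445.3 + 690.6 + 254.29 = 1390.2 m.
Depth below ground = 1544 − 1390.2 = 154 m.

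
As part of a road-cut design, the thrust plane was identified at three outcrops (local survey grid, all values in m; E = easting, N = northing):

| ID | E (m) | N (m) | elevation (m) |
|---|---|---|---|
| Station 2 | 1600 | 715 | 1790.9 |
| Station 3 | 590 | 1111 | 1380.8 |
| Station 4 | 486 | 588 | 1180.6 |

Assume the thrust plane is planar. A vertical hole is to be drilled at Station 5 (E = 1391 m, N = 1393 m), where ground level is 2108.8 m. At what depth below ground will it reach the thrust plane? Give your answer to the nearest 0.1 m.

Let the plane be z = a·E + b·N + c.
Station 3−Station 2: −1010a + 396b = −410.1;  Station 4−Station 2: −1114a − 127b = −610.3.
Solving gives a = 0.515901, b = 0.280203.
Then c = 1790.9 − a·1600 − b·715 = 765.11.
At (1391, 1393): z_contact = 717.62 + 390.32 + 765.11 = 1873.05 m.
Depth below ground = 2108.8 − 1873.05 = 235.7 m.

235.7 m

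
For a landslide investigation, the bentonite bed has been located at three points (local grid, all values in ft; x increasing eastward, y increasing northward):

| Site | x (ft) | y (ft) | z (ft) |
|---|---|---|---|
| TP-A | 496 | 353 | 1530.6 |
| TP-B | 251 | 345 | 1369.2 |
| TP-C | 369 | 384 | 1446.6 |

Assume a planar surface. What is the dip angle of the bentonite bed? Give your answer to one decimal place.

Two edge vectors: TP-A→TP-B = (-245, -8, -161.4), TP-A→TP-C = (-127, 31, -84).
Normal n = (TP-A→TP-B) × (TP-A→TP-C) = (5675.4, -82.2, -8611).
So ∂z/∂x = −n_x/n_z = 0.65909 and ∂z/∂y = −n_y/n_z = −0.00955.
Gradient magnitude |∇z| = √(a² + b²) = √(0.43440 + 0.00009) = 0.65916.
True dip = arctan(0.65916) = 33.4°, dipping toward W (azimuth ≈ 271°).

33.4°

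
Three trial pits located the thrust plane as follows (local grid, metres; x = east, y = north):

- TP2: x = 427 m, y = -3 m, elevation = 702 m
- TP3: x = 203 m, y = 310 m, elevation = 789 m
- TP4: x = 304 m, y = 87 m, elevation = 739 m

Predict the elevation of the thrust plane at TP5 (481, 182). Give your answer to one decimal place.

715.3 m

Two edge vectors: TP2→TP3 = (-224, 313, 87), TP2→TP4 = (-123, 90, 37).
Normal n = (TP2→TP3) × (TP2→TP4) = (3751, -2413, 18339).
So ∂z/∂x = −n_x/n_z = −0.20454 and ∂z/∂y = −n_y/n_z = 0.13158.
Intercept c from TP2: 702 + 87.34 + 0.39 = 789.73.
At (481, 182): z = −98.4 + 23.9 + 789.73 = 715.3 m.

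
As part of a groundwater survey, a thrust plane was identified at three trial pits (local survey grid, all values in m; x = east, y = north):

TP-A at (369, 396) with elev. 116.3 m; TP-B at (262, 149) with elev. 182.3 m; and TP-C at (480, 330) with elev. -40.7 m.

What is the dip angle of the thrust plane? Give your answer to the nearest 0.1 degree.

Let the plane be z = a·x + b·y + c.
TP-B−TP-A: −107a − 247b = 66;  TP-C−TP-A: 111a − 66b = −157.
Solving gives a = −1.25105, b = 0.27475.
Gradient magnitude |∇z| = √(a² + b²) = √(1.56513 + 0.07549) = 1.28087.
True dip = arctan(1.28087) = 52.0°, dipping toward ESE (azimuth ≈ 102°).

52.0°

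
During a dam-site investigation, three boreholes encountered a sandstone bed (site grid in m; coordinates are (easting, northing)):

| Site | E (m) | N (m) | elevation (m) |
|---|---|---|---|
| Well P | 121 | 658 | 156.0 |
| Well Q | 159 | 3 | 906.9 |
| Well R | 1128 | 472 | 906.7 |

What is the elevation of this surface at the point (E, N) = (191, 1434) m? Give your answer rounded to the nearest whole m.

-672 m

Let the plane be z = a·E + b·N + c.
Well Q−Well P: 38a − 655b = 750.9;  Well R−Well P: 1007a − 186b = 750.7.
Solving gives a = 0.53951, b = −1.11511.
Then c = 156 − a·121 − b·658 = 824.46.
At (191, 1434): z = 103.0 − 1599.1 + 824.46 = -671.6 m.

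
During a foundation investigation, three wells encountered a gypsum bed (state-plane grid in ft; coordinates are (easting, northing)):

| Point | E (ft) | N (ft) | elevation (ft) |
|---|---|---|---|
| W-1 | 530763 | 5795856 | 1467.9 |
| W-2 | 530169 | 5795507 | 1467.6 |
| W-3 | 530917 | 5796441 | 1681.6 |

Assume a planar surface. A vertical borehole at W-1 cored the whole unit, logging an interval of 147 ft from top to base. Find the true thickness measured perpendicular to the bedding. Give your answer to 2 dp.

Two edge vectors: W-1→W-2 = (-594, -349, -0.3), W-1→W-3 = (154, 585, 213.7).
Normal n = (W-1→W-2) × (W-1→W-3) = (-74405.8, 126891.6, -293744).
So ∂z/∂E = −n_x/n_z = −0.25330 and ∂z/∂N = −n_y/n_z = 0.43198.
|∇z| = √(a²+b²) = 0.50077, so dip δ = arctan(0.50077) = 26.60°.
True thickness = vertical thickness × cos δ = 147 × cos 26.60° = 131.44 ft.

131.44 ft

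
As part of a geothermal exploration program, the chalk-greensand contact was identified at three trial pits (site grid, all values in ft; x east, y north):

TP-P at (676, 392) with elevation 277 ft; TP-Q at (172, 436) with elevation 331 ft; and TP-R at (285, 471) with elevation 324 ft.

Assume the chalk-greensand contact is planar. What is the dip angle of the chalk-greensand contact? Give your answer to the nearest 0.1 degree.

8.5°

Two edge vectors: TP-P→TP-Q = (-504, 44, 54), TP-P→TP-R = (-391, 79, 47).
Normal n = (TP-P→TP-Q) × (TP-P→TP-R) = (-2198, 2574, -22612).
So ∂z/∂x = −n_x/n_z = −0.09721 and ∂z/∂y = −n_y/n_z = 0.11383.
Gradient magnitude |∇z| = √(a² + b²) = √(0.00945 + 0.01296) = 0.14969.
True dip = arctan(0.14969) = 8.5°, dipping toward SE (azimuth ≈ 140°).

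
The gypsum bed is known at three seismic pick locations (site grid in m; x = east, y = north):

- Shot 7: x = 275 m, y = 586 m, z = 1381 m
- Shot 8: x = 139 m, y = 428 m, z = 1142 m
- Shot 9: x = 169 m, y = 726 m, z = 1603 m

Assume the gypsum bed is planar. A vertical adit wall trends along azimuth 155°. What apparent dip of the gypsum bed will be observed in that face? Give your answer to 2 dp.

Two edge vectors: Shot 7→Shot 8 = (-136, -158, -239), Shot 7→Shot 9 = (-106, 140, 222).
Normal n = (Shot 7→Shot 8) × (Shot 7→Shot 9) = (-1616, 55526, -35788).
So ∂z/∂x = −n_x/n_z = −0.04515 and ∂z/∂y = −n_y/n_z = 1.55153.
Unit vector along 155° is (sin 155°, cos 155°) = (0.4226, -0.9063).
Slope in that direction = a·(0.4226) + b·(-0.9063) = −1.42524.
Apparent dip = arctan|1.42524| = 54.95° (true dip is 57.2°, so apparent ≤ true as expected).

54.95°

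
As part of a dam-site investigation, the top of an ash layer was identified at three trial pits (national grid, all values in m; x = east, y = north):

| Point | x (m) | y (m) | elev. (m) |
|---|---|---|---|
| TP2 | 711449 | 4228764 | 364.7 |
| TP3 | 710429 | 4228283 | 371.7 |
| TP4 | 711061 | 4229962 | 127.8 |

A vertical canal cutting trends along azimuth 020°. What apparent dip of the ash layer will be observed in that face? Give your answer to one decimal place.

Two edge vectors: TP2→TP3 = (-1020, -481, 7), TP2→TP4 = (-388, 1198, -236.9).
Normal n = (TP2→TP3) × (TP2→TP4) = (105562.9, -244354, -1408588).
So ∂z/∂x = −n_x/n_z = 0.07494 and ∂z/∂y = −n_y/n_z = −0.17347.
Unit vector along 020° is (sin 20°, cos 20°) = (0.3420, 0.9397).
Slope in that direction = a·(0.3420) + b·(0.9397) = −0.13738.
Apparent dip = arctan|0.13738| = 7.8° (true dip is 10.7°, so apparent ≤ true as expected).

7.8°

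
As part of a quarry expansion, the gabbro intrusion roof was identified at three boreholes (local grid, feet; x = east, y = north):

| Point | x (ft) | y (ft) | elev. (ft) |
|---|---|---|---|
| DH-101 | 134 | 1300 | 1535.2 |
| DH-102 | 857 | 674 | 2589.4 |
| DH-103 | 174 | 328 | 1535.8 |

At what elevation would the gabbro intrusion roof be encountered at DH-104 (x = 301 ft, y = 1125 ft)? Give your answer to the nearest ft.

1777 ft

Let the plane be z = a·x + b·y + c.
DH-102−DH-101: 723a − 626b = 1054.2;  DH-103−DH-101: 40a − 972b = 0.6.
Solving gives a = 1.51141, b = 0.06158.
Then c = 1535.2 − a·134 − b·1300 = 1252.62.
At (301, 1125): z = 454.9 + 69.3 + 1252.62 = 1776.8 ft.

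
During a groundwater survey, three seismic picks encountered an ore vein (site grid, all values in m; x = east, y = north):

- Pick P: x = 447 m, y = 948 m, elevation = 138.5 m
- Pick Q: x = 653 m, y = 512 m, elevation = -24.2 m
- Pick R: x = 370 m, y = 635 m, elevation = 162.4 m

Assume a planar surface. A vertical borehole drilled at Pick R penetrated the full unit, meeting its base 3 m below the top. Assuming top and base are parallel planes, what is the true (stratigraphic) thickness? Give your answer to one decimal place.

Two edge vectors: Pick P→Pick Q = (206, -436, -162.7), Pick P→Pick R = (-77, -313, 23.9).
Normal n = (Pick P→Pick Q) × (Pick P→Pick R) = (-61345.5, 7604.5, -98050).
So ∂z/∂x = −n_x/n_z = −0.62566 and ∂z/∂y = −n_y/n_z = 0.07756.
|∇z| = √(a²+b²) = 0.63044, so dip δ = arctan(0.63044) = 32.23°.
True thickness = vertical thickness × cos δ = 3 × cos 32.23° = 2.5 m.

2.5 m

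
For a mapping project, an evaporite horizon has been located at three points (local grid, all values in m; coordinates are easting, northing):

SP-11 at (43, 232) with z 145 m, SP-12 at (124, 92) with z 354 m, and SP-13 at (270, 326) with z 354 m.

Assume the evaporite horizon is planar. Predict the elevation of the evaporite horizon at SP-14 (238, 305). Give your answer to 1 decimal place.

330.5 m

Two edge vectors: SP-11→SP-12 = (81, -140, 209), SP-11→SP-13 = (227, 94, 209).
Normal n = (SP-11→SP-12) × (SP-11→SP-13) = (-48906, 30514, 39394).
So ∂z/∂easting = −n_x/n_z = 1.24146 and ∂z/∂northing = −n_y/n_z = −0.77458.
Intercept c from SP-11: 145 − 53.38 + 179.70 = 271.32.
At (238, 305): z = 295.5 − 236.2 + 271.32 = 330.5 m.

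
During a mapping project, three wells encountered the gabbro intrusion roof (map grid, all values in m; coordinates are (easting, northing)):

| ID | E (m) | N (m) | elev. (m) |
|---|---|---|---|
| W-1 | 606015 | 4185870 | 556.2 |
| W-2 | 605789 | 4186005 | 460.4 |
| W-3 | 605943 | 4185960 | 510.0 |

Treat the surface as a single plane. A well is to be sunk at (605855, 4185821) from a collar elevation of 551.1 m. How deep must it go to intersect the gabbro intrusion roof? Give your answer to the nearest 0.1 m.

14.5 m

Two edge vectors: W-1→W-2 = (-226, 135, -95.8), W-1→W-3 = (-72, 90, -46.2).
Normal n = (W-1→W-2) × (W-1→W-3) = (2385, -3543.6, -10620).
So ∂z/∂E = −n_x/n_z = 0.224576271 and ∂z/∂N = −n_y/n_z = −0.333672316.
Intercept c from W-1: 556.2 − 136096.59 + 1396708.94 = 1261168.55.
At (605855, 4185821): z_contact = 136060.66 − 1396692.59 + 1261168.55 = 536.62 m.
Depth below ground = 551.1 − 536.62 = 14.5 m.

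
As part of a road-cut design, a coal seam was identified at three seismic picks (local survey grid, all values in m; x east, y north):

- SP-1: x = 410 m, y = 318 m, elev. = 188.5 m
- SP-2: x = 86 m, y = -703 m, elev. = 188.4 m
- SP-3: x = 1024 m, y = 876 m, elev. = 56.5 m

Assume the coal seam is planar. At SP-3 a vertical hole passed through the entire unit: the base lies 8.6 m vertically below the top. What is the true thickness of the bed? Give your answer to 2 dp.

8.20 m

Let the plane be z = a·x + b·y + c.
SP-2−SP-1: −324a − 1021b = −0.1;  SP-3−SP-1: 614a + 558b = −132.
Solving gives a = −0.30224, b = 0.09601.
|∇z| = √(a²+b²) = 0.31712, so dip δ = arctan(0.31712) = 17.59°.
True thickness = vertical thickness × cos δ = 8.6 × cos 17.59° = 8.20 m.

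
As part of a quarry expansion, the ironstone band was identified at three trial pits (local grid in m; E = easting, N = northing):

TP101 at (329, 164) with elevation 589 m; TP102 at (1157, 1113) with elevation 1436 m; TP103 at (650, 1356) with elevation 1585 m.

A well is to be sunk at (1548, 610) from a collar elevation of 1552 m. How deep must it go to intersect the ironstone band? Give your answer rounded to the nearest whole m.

Two edge vectors: TP101→TP102 = (828, 949, 847), TP101→TP103 = (321, 1192, 996).
Normal n = (TP101→TP102) × (TP101→TP103) = (-64420, -552801, 682347).
So ∂z/∂E = −n_x/n_z = 0.09441 and ∂z/∂N = −n_y/n_z = 0.81015.
Intercept c from TP101: 589 − 31.06 − 132.86 = 425.08.
At (1548, 610): z_contact = 146.1 + 494.2 + 425.08 = 1065.4 m.
Depth below ground = 1552 − 1065.4 = 487 m.

487 m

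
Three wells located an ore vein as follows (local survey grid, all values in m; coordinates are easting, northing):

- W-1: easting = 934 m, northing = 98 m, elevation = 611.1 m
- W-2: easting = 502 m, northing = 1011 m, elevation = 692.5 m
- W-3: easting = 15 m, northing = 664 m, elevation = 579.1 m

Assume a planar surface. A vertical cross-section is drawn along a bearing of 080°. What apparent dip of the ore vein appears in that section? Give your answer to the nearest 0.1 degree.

Let the plane be z = a·easting + b·northing + c.
W-2−W-1: −432a + 913b = 81.4;  W-3−W-1: −919a + 566b = −32.
Solving gives a = 0.12663, b = 0.14908.
Unit vector along 080° is (sin 80°, cos 80°) = (0.9848, 0.1736).
Slope in that direction = a·(0.9848) + b·(0.1736) = 0.15060.
Apparent dip = arctan|0.15060| = 8.6° (true dip is 11.1°, so apparent ≤ true as expected).

8.6°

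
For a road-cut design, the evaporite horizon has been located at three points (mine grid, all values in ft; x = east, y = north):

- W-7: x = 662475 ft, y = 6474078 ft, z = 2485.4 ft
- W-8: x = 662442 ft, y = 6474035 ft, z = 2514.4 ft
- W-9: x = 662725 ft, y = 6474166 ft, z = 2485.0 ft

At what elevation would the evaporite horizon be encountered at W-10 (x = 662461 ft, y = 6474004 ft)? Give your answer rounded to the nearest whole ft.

2549 ft

Let the plane be z = a·x + b·y + c.
W-8−W-7: −33a − 43b = 29;  W-9−W-7: 250a + 88b = −0.4.
Solving gives a = 0.32306908, b = −0.92235534.
Then c = 2485.4 − a·662475 − b·6474078 = 5759860.63.
At (662461, 6474004): z = 214020.7 − 5971332.2 + 5759860.63 = 2549.1 ft.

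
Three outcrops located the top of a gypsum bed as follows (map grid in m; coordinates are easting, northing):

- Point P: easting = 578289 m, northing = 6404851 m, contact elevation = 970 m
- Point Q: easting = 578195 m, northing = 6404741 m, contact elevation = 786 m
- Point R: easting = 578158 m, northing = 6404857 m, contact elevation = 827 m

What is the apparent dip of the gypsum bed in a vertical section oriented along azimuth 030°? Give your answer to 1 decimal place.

Let the plane be z = a·easting + b·northing + c.
Point Q−Point P: −94a − 110b = −184;  Point R−Point P: −131a + 6b = −143.
Solving gives a = 1.12422, b = 0.71203.
Unit vector along 030° is (sin 30°, cos 30°) = (0.5000, 0.8660).
Slope in that direction = a·(0.5000) + b·(0.8660) = 1.17875.
Apparent dip = arctan|1.17875| = 49.7° (true dip is 53.1°, so apparent ≤ true as expected).

49.7°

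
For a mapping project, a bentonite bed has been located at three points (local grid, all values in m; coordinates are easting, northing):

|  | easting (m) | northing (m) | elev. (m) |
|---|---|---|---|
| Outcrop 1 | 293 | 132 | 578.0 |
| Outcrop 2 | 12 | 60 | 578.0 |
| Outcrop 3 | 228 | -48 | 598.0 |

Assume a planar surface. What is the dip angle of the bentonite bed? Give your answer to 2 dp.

Two edge vectors: Outcrop 1→Outcrop 2 = (-281, -72, 0), Outcrop 1→Outcrop 3 = (-65, -180, 20).
Normal n = (Outcrop 1→Outcrop 2) × (Outcrop 1→Outcrop 3) = (-1440, 5620, 45900).
So ∂z/∂easting = −n_x/n_z = 0.03137 and ∂z/∂northing = −n_y/n_z = −0.12244.
Gradient magnitude |∇z| = √(a² + b²) = √(0.00098 + 0.01499) = 0.12640.
True dip = arctan(0.12640) = 7.20°, dipping toward NNW (azimuth ≈ 346°).

7.20°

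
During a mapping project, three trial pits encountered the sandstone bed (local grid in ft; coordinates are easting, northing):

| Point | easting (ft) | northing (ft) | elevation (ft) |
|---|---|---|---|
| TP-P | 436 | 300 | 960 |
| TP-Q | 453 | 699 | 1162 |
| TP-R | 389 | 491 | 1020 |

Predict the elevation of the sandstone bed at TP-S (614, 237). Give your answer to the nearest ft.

1048 ft

Two edge vectors: TP-P→TP-Q = (17, 399, 202), TP-P→TP-R = (-47, 191, 60).
Normal n = (TP-P→TP-Q) × (TP-P→TP-R) = (-14642, -10514, 22000).
So ∂z/∂easting = −n_x/n_z = 0.66555 and ∂z/∂northing = −n_y/n_z = 0.47791.
Intercept c from TP-P: 960 − 290.18 − 143.37 = 526.45.
At (614, 237): z = 408.6 + 113.3 + 526.45 = 1048.4 ft.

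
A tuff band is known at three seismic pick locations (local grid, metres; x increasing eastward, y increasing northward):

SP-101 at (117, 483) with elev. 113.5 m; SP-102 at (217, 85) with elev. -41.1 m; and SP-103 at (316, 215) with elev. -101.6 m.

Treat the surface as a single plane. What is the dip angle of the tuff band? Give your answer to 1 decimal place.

40.7°

Two edge vectors: SP-101→SP-102 = (100, -398, -154.6), SP-101→SP-103 = (199, -268, -215.1).
Normal n = (SP-101→SP-102) × (SP-101→SP-103) = (44177, -9255.4, 52402).
So ∂z/∂x = −n_x/n_z = −0.84304 and ∂z/∂y = −n_y/n_z = 0.17662.
Gradient magnitude |∇z| = √(a² + b²) = √(0.71072 + 0.03120) = 0.86134.
True dip = arctan(0.86134) = 40.7°, dipping toward ESE (azimuth ≈ 102°).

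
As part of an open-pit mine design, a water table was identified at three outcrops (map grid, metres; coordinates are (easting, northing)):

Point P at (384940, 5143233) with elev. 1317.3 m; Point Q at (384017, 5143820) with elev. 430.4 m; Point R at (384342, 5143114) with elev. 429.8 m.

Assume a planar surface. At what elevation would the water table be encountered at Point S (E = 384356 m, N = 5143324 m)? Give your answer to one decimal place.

Let the plane be z = a·E + b·N + c.
Point Q−Point P: −923a + 587b = −886.9;  Point R−Point P: −598a − 119b = −887.5.
Solving gives a = 1.359413969, b = 0.626642408.
Then c = 1317.3 − a·384940 − b·5143233 = −3744943.42.
At (384356, 5143324): z = 522498.9 + 3223024.9 − 3744943.42 = 580.4 m.

580.4 m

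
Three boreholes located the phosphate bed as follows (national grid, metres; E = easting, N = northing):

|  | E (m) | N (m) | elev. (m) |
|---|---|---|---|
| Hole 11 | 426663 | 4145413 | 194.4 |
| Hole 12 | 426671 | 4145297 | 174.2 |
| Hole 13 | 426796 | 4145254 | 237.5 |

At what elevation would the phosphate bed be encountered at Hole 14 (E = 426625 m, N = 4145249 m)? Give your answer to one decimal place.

Let the plane be z = a·E + b·N + c.
Hole 12−Hole 11: 8a − 116b = −20.2;  Hole 13−Hole 11: 133a − 159b = 43.1.
Solving gives a = 0.580064990, b = 0.214142413.
Then c = 194.4 − a·426663 − b·4145413 = −1135006.61.
At (426625, 4145249): z = 247470.2 + 887673.6 − 1135006.61 = 137.2 m.

137.2 m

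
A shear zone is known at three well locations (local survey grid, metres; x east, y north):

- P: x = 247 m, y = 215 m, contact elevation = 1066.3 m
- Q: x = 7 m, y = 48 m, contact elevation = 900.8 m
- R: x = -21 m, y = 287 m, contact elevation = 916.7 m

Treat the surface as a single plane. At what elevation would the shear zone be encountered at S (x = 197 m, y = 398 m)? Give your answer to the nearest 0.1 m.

Two edge vectors: P→Q = (-240, -167, -165.5), P→R = (-268, 72, -149.6).
Normal n = (P→Q) × (P→R) = (36899.2, 8450, -62036).
So ∂z/∂x = −n_x/n_z = 0.59480 and ∂z/∂y = −n_y/n_z = 0.13621.
Intercept c from P: 1066.3 − 146.92 − 29.29 = 890.10.
At (197, 398): z = 117.2 + 54.2 + 890.10 = 1061.5 m.

1061.5 m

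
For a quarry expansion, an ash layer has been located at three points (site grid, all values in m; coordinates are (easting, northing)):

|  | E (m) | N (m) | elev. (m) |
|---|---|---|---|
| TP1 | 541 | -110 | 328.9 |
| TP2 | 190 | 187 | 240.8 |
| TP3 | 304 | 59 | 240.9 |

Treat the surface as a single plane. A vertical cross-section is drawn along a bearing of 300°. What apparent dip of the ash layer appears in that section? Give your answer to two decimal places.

Two edge vectors: TP1→TP2 = (-351, 297, -88.1), TP1→TP3 = (-237, 169, -88).
Normal n = (TP1→TP2) × (TP1→TP3) = (-11247.1, -10008.3, 11070).
So ∂z/∂E = −n_x/n_z = 1.01600 and ∂z/∂N = −n_y/n_z = 0.90409.
Unit vector along 300° is (sin 300°, cos 300°) = (-0.8660, 0.5000).
Slope in that direction = a·(-0.8660) + b·(0.5000) = −0.42783.
Apparent dip = arctan|0.42783| = 23.16° (true dip is 53.7°, so apparent ≤ true as expected).

23.16°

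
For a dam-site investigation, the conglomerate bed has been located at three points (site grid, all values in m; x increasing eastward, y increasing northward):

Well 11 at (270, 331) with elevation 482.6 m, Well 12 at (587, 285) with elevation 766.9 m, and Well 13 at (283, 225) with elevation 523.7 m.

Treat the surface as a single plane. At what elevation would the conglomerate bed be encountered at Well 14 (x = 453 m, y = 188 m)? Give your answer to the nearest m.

680 m

Let the plane be z = a·x + b·y + c.
Well 12−Well 11: 317a − 46b = 284.3;  Well 13−Well 11: 13a − 106b = 41.1.
Solving gives a = 0.85581, b = −0.28278.
Then c = 482.6 − a·270 − b·331 = 345.13.
At (453, 188): z = 387.7 − 53.2 + 345.13 = 679.7 m.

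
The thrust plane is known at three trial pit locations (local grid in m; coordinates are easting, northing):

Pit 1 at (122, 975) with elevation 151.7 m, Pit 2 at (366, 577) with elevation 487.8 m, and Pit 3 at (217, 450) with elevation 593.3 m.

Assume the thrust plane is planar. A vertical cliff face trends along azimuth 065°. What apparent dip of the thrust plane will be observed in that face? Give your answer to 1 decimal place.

Two edge vectors: Pit 1→Pit 2 = (244, -398, 336.1), Pit 1→Pit 3 = (95, -525, 441.6).
Normal n = (Pit 1→Pit 2) × (Pit 1→Pit 3) = (695.7, -75820.9, -90290).
So ∂z/∂easting = −n_x/n_z = 0.00771 and ∂z/∂northing = −n_y/n_z = −0.83975.
Unit vector along 065° is (sin 65°, cos 65°) = (0.9063, 0.4226).
Slope in that direction = a·(0.9063) + b·(0.4226) = −0.34791.
Apparent dip = arctan|0.34791| = 19.2° (true dip is 40.0°, so apparent ≤ true as expected).

19.2°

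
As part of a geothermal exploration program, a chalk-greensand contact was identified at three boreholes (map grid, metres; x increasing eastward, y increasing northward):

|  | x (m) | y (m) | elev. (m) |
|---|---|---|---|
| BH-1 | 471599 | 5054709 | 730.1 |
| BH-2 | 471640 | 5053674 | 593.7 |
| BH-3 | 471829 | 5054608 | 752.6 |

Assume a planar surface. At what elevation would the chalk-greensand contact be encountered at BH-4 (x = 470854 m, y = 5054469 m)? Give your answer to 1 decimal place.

578.9 m

Two edge vectors: BH-1→BH-2 = (41, -1035, -136.4), BH-1→BH-3 = (230, -101, 22.5).
Normal n = (BH-1→BH-2) × (BH-1→BH-3) = (-37063.9, -32294.5, 233909).
So ∂z/∂x = −n_x/n_z = 0.158454356 and ∂z/∂y = −n_y/n_z = 0.138064375.
Intercept c from BH-1: 730.1 − 74726.92 − 697875.24 = −771872.06.
At (470854, 5054469): z = 74608.9 + 697842.1 − 771872.06 = 578.9 m.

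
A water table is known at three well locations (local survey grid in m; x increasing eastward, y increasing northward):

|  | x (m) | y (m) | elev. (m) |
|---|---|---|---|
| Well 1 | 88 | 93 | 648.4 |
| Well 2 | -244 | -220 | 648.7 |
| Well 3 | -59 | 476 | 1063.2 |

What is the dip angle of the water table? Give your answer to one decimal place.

47.6°

Two edge vectors: Well 1→Well 2 = (-332, -313, 0.3), Well 1→Well 3 = (-147, 383, 414.8).
Normal n = (Well 1→Well 2) × (Well 1→Well 3) = (-129947.3, 137669.5, -173167).
So ∂z/∂x = −n_x/n_z = −0.75042 and ∂z/∂y = −n_y/n_z = 0.79501.
Gradient magnitude |∇z| = √(a² + b²) = √(0.56312 + 0.63204) = 1.09324.
True dip = arctan(1.09324) = 47.6°, dipping toward SE (azimuth ≈ 137°).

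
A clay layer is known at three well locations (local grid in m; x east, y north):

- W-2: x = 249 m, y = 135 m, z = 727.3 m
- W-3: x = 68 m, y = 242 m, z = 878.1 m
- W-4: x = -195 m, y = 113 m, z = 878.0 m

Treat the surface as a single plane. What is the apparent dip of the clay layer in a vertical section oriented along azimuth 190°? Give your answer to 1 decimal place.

Two edge vectors: W-2→W-3 = (-181, 107, 150.8), W-2→W-4 = (-444, -22, 150.7).
Normal n = (W-2→W-3) × (W-2→W-4) = (19442.5, -39678.5, 51490).
So ∂z/∂x = −n_x/n_z = −0.37760 and ∂z/∂y = −n_y/n_z = 0.77061.
Unit vector along 190° is (sin 190°, cos 190°) = (-0.1736, -0.9848).
Slope in that direction = a·(-0.1736) + b·(-0.9848) = −0.69333.
Apparent dip = arctan|0.69333| = 34.7° (true dip is 40.6°, so apparent ≤ true as expected).

34.7°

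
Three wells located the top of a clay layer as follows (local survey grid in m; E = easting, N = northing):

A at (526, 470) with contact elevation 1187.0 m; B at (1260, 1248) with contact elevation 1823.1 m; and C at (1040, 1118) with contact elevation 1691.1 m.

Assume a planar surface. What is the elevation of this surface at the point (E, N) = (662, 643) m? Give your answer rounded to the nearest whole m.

Two edge vectors: A→B = (734, 778, 636.1), A→C = (514, 648, 504.1).
Normal n = (A→B) × (A→C) = (-20003, -43054, 75740).
So ∂z/∂E = −n_x/n_z = 0.26410 and ∂z/∂N = −n_y/n_z = 0.56844.
Intercept c from A: 1187 − 138.92 − 267.17 = 780.91.
At (662, 643): z = 174.8 + 365.5 + 780.91 = 1321.3 m.

1321 m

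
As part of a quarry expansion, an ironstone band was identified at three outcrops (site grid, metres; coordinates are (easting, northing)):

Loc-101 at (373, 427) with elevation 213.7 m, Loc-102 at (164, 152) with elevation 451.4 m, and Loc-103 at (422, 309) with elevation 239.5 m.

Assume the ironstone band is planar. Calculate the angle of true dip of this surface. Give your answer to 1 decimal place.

35.3°

Let the plane be z = a·E + b·N + c.
Loc-102−Loc-101: −209a − 275b = 237.7;  Loc-103−Loc-101: 49a − 118b = 25.8.
Solving gives a = −0.54943, b = −0.44680.
Gradient magnitude |∇z| = √(a² + b²) = √(0.30187 + 0.19963) = 0.70817.
True dip = arctan(0.70817) = 35.3°, dipping toward NE (azimuth ≈ 051°).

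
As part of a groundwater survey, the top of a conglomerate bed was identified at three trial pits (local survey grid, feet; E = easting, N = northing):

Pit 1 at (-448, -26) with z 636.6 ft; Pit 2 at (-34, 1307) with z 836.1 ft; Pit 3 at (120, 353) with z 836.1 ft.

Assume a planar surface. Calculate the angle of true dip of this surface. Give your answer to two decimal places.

Let the plane be z = a·E + b·N + c.
Pit 2−Pit 1: 414a + 1333b = 199.5;  Pit 3−Pit 1: 568a + 379b = 199.5.
Solving gives a = 0.31708, b = 0.05118.
Gradient magnitude |∇z| = √(a² + b²) = √(0.10054 + 0.00262) = 0.32118.
True dip = arctan(0.32118) = 17.81°, dipping toward W (azimuth ≈ 261°).

17.81°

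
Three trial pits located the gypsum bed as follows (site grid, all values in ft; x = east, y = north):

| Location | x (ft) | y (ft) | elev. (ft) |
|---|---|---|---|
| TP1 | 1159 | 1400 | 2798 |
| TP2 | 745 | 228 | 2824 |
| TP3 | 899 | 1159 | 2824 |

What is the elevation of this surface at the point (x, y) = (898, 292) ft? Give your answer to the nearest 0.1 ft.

2807.2 ft

Two edge vectors: TP1→TP2 = (-414, -1172, 26), TP1→TP3 = (-260, -241, 26).
Normal n = (TP1→TP2) × (TP1→TP3) = (-24206, 4004, -204946).
So ∂z/∂x = −n_x/n_z = −0.118109 and ∂z/∂y = −n_y/n_z = 0.019537.
Intercept c from TP1: 2798 + 136.89 − 27.35 = 2907.54.
At (898, 292): z = −106.1 + 5.7 + 2907.54 = 2807.2 ft.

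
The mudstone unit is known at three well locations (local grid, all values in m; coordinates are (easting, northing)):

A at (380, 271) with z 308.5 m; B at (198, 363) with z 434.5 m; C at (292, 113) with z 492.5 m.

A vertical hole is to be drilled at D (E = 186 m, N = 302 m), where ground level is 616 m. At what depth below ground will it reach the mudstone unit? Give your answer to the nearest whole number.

132 m

Two edge vectors: A→B = (-182, 92, 126), A→C = (-88, -158, 184).
Normal n = (A→B) × (A→C) = (36836, 22400, 36852).
So ∂z/∂E = −n_x/n_z = −0.99957 and ∂z/∂N = −n_y/n_z = −0.60784.
Intercept c from A: 308.5 + 379.84 + 164.72 = 853.06.
At (186, 302): z_contact = −185.9 − 183.6 + 853.06 = 483.6 m.
Depth below ground = 616 − 483.6 = 132 m.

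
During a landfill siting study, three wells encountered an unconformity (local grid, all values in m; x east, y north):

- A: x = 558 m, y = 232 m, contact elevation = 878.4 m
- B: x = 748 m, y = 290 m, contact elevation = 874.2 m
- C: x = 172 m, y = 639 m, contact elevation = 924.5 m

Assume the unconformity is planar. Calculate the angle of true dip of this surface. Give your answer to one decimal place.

Let the plane be z = a·x + b·y + c.
B−A: 190a + 58b = −4.2;  C−A: −386a + 407b = 46.1.
Solving gives a = −0.04396, b = 0.07158.
Gradient magnitude |∇z| = √(a² + b²) = √(0.00193 + 0.00512) = 0.08400.
True dip = arctan(0.08400) = 4.8°, dipping toward SSE (azimuth ≈ 148°).

4.8°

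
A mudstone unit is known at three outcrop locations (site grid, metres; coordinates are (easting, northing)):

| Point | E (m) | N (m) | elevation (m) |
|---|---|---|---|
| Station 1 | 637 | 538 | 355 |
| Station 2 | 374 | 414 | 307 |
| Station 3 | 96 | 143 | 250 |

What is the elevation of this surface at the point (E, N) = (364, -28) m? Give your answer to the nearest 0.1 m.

Let the plane be z = a·E + b·N + c.
Station 2−Station 1: −263a − 124b = −48;  Station 3−Station 1: −541a − 395b = −105.
Solving gives a = 0.16141, b = 0.04475.
Then c = 355 − a·637 − b·538 = 228.10.
At (364, -28): z = 58.8 − 1.3 + 228.10 = 285.6 m.

285.6 m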